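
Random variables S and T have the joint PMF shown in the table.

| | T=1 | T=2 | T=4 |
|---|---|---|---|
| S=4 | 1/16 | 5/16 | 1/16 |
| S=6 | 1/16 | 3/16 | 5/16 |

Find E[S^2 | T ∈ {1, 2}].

P(T ∈ {1, 2}) = 5/8.
Σ S^2·P over the event = 16·(1/16) + 16·(5/16) + 36·(1/16) + 36·(3/16) = 15.
E[S^2 | T ∈ {1, 2}] = (15) / (5/8) = 24.

24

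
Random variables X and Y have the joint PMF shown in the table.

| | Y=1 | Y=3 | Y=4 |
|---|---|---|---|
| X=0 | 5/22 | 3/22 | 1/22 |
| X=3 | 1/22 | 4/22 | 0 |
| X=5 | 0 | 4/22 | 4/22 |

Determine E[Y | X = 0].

2

P(X = 0) = 9/22.
Summing Y·P(X=x,Y=y) over the conditioning event gives 9/11.
E[Y | X = 0] = (9/11) / (9/22) = 2.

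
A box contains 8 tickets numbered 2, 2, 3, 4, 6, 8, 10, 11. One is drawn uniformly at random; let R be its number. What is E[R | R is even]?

P(R is even) = 3/4.
Σ over the event: 2·1/4 + 4·1/8 + 6·1/8 + 8·1/8 + 10·1/8 = 4.
E[R | R is even] = (4) / (3/4) = 16/3.

16/3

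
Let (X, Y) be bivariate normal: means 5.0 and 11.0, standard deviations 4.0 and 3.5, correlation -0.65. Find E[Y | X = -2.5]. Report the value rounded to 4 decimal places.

E[Y | X=x] = μ_Y + ρ(σ_Y/σ_X)(x − μ_X) for jointly normal variables.
E[Y | X=-2.5] = 11.0 + (-0.65)·(3.5/4.0)·(-2.5 − (5.0)) = 11.0 + (-0.56875)·(-7.5) = 15.2656.

15.2656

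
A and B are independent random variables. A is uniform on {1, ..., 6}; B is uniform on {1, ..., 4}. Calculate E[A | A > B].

32/7

P(A > B) = 7/12.
Summing A·P(x,y) over outcomes with A > B gives 8/3.
E[A | A > B] = (8/3) / (7/12) = 32/7.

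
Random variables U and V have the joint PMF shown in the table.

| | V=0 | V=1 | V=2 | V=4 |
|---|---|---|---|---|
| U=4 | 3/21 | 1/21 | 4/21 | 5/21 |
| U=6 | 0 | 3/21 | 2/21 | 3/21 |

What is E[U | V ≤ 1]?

P(V ≤ 1) = 1/3.
Σ U·P over the event = 4·(3/21) + 4·(1/21) + 6·(3/21) = 34/21.
E[U | V ≤ 1] = (34/21) / (1/3) = 34/7.

34/7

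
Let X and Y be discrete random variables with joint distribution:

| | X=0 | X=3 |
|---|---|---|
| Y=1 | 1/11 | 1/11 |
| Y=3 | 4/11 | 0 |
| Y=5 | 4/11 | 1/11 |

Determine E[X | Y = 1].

P(Y = 1) = 2/11.
Σ X·P over the event = 0·(1/11) + 3·(1/11) = 3/11.
E[X | Y = 1] = (3/11) / (2/11) = 3/2.

3/2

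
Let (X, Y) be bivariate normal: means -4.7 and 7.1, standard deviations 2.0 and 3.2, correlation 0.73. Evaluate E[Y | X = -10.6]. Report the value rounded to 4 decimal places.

0.2088

For a bivariate normal, E[Y | X=x] = μ_Y + ρ·(σ_Y/σ_X)·(x − μ_X).
E[Y | X=-10.6] = 7.1 + (0.73)·(3.2/2.0)·(-10.6 − (-4.7)) = 7.1 + (1.168)·(-5.9) = 0.2088.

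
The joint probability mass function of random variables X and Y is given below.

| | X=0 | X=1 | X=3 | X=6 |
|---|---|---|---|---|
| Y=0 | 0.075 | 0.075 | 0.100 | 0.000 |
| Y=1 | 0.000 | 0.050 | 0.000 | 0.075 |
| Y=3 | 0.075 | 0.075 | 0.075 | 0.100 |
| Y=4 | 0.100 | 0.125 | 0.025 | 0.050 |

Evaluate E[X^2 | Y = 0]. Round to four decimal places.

P(Y = 0) = 0.250.
Σ X^2·P over the event = 0·(0.075) + 1·(0.075) + 9·(0.100) = 0.975.
E[X^2 | Y = 0] = (0.975) / (0.250) = 3.9000.

3.9000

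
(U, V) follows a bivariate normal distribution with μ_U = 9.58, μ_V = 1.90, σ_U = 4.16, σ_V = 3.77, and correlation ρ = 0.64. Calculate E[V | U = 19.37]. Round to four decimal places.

The regression of V on U has slope ρ·σ_V/σ_U and passes through (μ_U, μ_V).
E[V | U=19.37] = 1.90 + (0.64)·(3.77/4.16)·(19.37 − (9.58)) = 1.90 + (0.58)·(9.79) = 7.5782.

7.5782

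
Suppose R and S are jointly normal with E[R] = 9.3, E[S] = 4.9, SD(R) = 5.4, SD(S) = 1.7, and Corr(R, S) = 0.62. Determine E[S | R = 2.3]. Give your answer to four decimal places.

3.5337

E[S | R=x] = μ_S + ρ(σ_S/σ_R)(x − μ_R) for jointly normal variables.
E[S | R=2.3] = 4.9 + (0.62)·(1.7/5.4)·(2.3 − (9.3)) = 4.9 + (0.19519)·(-7) = 3.5337.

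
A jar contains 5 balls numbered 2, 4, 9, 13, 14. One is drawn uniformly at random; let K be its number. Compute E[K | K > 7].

P(K > 7) = 3/5.
Σ over the event: 9·1/5 + 13·1/5 + 14·1/5 = 36/5.
E[K | K > 7] = (36/5) / (3/5) = 12.

12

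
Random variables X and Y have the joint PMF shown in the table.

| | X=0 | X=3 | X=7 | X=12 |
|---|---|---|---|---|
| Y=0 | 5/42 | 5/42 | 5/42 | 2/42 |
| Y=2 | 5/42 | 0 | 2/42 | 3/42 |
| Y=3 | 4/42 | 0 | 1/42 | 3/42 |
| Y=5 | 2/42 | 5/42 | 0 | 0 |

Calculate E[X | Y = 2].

P(Y = 2) = 5/21.
Σ X·P over the event = 0·(5/42) + 7·(2/42) + 12·(3/42) = 25/21.
E[X | Y = 2] = (25/21) / (5/21) = 5.

5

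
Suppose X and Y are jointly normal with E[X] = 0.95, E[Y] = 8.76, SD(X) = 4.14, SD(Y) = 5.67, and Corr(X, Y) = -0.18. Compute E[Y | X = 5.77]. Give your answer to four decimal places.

7.5718

For a bivariate normal, E[Y | X=x] = μ_Y + ρ·(σ_Y/σ_X)·(x − μ_X).
E[Y | X=5.77] = 8.76 + (-0.18)·(5.67/4.14)·(5.77 − (0.95)) = 8.76 + (-0.24652)·(4.82) = 7.5718.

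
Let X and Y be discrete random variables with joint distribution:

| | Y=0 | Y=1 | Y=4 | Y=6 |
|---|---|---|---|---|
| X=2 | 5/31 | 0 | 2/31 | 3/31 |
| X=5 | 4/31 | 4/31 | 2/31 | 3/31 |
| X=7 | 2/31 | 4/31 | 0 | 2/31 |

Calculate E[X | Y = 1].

6

P(Y = 1) = 8/31.
Σ X·P over the event = 5·(4/31) + 7·(4/31) = 48/31.
E[X | Y = 1] = (48/31) / (8/31) = 6.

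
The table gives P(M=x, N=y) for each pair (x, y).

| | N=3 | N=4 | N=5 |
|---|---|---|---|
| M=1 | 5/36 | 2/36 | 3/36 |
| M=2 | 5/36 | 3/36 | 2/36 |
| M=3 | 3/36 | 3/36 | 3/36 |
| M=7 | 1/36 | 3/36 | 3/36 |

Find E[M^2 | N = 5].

185/11

P(N = 5) = 11/36.
Σ M^2·P over the event = 1·(3/36) + 4·(2/36) + 9·(3/36) + 49·(3/36) = 185/36.
E[M^2 | N = 5] = (185/36) / (11/36) = 185/11.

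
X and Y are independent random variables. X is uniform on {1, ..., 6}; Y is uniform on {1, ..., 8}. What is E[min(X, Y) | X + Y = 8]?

5/2

Outcomes with X + Y = 8: (1,7), (2,6), (3,5), (4,4), (5,3), (6,2), each with probability 1/48.
E[min(X, Y) | X + Y = 8] = (1 + 2 + 3 + 4 + 3 + 2) / 6 = 5/2.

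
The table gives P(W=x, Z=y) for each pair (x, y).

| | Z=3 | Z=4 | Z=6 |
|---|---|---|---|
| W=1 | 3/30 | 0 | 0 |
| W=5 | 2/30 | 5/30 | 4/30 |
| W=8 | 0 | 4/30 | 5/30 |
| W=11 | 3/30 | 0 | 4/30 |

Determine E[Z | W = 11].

33/7

P(W = 11) = 7/30.
Σ Z·P over the event = 3·(3/30) + 6·(4/30) = 11/10.
E[Z | W = 11] = (11/10) / (7/30) = 33/7.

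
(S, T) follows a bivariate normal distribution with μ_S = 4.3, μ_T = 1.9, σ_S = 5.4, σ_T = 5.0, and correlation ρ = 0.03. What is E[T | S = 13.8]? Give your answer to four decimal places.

2.1639

E[T | S=x] = μ_T + ρ(σ_T/σ_S)(x − μ_S) for jointly normal variables.
E[T | S=13.8] = 1.9 + (0.03)·(5.0/5.4)·(13.8 − (4.3)) = 1.9 + (0.027778)·(9.5) = 2.1639.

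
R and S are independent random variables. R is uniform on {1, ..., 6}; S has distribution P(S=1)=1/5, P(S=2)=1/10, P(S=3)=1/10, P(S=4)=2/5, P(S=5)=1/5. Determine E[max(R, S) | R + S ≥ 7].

P(R + S ≥ 7) = 11/20.
Summing max(R,S)·P(x,y) over outcomes with R + S ≥ 7 gives 83/30.
E[max(R, S) | R + S ≥ 7] = (83/30) / (11/20) = 166/33.

166/33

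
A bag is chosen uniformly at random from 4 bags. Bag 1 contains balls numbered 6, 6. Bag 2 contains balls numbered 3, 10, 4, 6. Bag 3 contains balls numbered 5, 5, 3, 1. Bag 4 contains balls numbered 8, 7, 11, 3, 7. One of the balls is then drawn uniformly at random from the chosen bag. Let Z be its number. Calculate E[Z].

E[Z | bag 1] = (6+6)/2 = 6.
E[Z | bag 2] = (3+10+4+6)/4 = 23/4.
E[Z | bag 3] = (5+5+3+1)/4 = 7/2.
E[Z | bag 4] = (8+7+11+3+7)/5 = 36/5.
By the law of total expectation,
E[Z] = (1/4)·(6) + (1/4)·(23/4) + (1/4)·(7/2) + (1/4)·(36/5) = 449/80.

449/80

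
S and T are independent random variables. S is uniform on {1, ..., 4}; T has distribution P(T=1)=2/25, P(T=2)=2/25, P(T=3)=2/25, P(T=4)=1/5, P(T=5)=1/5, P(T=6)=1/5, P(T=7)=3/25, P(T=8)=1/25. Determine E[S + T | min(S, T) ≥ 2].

183/23

P(min(S, T) ≥ 2) = 69/100.
Summing (S+T)·P(x,y) over outcomes with min(S, T) ≥ 2 gives 549/100.
E[S + T | min(S, T) ≥ 2] = (549/100) / (69/100) = 183/23.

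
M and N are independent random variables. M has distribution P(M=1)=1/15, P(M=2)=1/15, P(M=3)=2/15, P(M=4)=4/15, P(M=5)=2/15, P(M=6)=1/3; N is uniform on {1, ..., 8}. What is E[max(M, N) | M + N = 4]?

11/4

P(M + N = 4) = 1/30.
Summing max(M,N)·P(x,y) over outcomes with M + N = 4 gives 11/120.
E[max(M, N) | M + N = 4] = (11/120) / (1/30) = 11/4.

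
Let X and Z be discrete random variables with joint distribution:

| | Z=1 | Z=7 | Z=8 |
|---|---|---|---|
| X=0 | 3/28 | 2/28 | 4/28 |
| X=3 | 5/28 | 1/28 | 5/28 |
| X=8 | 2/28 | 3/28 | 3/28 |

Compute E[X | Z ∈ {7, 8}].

11/3

P(Z ∈ {7, 8}) = 9/14.
Σ X·P over the event = 0·(2/28) + 0·(4/28) + 3·(1/28) + 3·(5/28) + 8·(3/28) + 8·(3/28) = 33/14.
E[X | Z ∈ {7, 8}] = (33/14) / (9/14) = 11/3.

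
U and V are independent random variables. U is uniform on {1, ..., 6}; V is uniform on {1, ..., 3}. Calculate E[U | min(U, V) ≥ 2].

P(min(U, V) ≥ 2) = 5/9.
Summing U·P(x,y) over outcomes with min(U, V) ≥ 2 gives 20/9.
E[U | min(U, V) ≥ 2] = (20/9) / (5/9) = 4.

4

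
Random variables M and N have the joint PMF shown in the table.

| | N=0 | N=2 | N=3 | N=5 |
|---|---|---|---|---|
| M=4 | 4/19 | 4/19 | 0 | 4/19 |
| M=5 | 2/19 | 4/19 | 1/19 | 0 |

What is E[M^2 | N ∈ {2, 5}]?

P(N ∈ {2, 5}) = 12/19.
Σ M^2·P over the event = 16·(4/19) + 16·(4/19) + 25·(4/19) = 12.
E[M^2 | N ∈ {2, 5}] = (12) / (12/19) = 19.

19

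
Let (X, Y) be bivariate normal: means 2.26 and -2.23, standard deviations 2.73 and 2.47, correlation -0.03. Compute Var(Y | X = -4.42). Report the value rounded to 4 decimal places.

For a bivariate normal, Var(Y | X=x) = σ_Y²(1 − ρ²).
Var(Y | X=-4.42) = (2.47)²·(1 − (-0.03)²) = 6.1009·0.9991 = 6.0954.

6.0954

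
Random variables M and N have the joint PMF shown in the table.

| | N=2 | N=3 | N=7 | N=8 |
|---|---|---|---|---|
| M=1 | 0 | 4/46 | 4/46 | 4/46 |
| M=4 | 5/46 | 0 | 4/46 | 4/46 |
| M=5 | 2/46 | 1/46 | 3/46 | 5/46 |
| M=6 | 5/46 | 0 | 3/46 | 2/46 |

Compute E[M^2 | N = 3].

29/5

P(N = 3) = 5/46.
Σ M^2·P over the event = 1·(4/46) + 25·(1/46) = 29/46.
E[M^2 | N = 3] = (29/46) / (5/46) = 29/5.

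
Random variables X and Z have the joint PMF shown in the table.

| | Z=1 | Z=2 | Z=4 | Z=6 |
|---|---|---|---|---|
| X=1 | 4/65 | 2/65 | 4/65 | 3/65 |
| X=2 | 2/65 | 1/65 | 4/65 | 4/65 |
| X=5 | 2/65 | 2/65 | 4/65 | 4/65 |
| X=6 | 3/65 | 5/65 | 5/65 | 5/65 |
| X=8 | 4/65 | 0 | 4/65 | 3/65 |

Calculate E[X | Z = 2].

22/5

P(Z = 2) = 2/13.
Σ X·P over the event = 1·(2/65) + 2·(1/65) + 5·(2/65) + 6·(5/65) = 44/65.
E[X | Z = 2] = (44/65) / (2/13) = 22/5.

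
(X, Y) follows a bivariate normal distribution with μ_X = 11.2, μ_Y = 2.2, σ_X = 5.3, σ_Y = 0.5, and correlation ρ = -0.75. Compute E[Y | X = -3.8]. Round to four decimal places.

The regression of Y on X has slope ρ·σ_Y/σ_X and passes through (μ_X, μ_Y).
E[Y | X=-3.8] = 2.2 + (-0.75)·(0.5/5.3)·(-3.8 − (11.2)) = 2.2 + (-0.070755)·(-15) = 3.2613.

3.2613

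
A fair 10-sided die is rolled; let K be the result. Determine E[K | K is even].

6

Given K is even, K is equally likely to be any of {2, 4, 6, 8, 10}.
E[K | K is even] = (2 + 4 + 6 + 8 + 10) / 5 = 6.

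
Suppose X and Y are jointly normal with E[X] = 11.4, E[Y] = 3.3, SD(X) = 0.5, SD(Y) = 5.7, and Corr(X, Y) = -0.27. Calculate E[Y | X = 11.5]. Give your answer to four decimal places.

E[Y | X=x] = μ_Y + ρ(σ_Y/σ_X)(x − μ_X) for jointly normal variables.
E[Y | X=11.5] = 3.3 + (-0.27)·(5.7/0.5)·(11.5 − (11.4)) = 3.3 + (-3.078)·(0.1) = 2.9922.

2.9922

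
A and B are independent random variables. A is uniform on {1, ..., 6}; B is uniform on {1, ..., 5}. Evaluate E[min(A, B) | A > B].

P(A > B) = 1/2.
Summing min(A,B)·P(x,y) over outcomes with A > B gives 7/6.
E[min(A, B) | A > B] = (7/6) / (1/2) = 7/3.

7/3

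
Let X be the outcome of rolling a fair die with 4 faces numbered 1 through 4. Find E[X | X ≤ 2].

3/2

Given X ≤ 2, X is equally likely to be any of {1, 2}.
E[X | X ≤ 2] = (1 + 2) / 2 = 3/2.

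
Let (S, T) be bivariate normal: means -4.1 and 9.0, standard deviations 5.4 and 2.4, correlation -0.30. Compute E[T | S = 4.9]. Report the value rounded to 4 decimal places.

E[T | S=x] = μ_T + ρ(σ_T/σ_S)(x − μ_S) for jointly normal variables.
E[T | S=4.9] = 9.0 + (-0.30)·(2.4/5.4)·(4.9 − (-4.1)) = 9.0 + (-0.13333)·(9) = 7.8000.

7.8000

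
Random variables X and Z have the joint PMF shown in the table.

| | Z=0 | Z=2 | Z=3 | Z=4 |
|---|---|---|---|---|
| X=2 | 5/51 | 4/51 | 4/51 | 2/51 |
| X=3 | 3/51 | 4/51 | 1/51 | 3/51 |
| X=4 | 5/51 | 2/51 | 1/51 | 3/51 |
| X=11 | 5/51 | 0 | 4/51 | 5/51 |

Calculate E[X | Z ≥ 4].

80/13

P(Z ≥ 4) = 13/51.
Σ X·P over the event = 2·(2/51) + 3·(3/51) + 4·(3/51) + 11·(5/51) = 80/51.
E[X | Z ≥ 4] = (80/51) / (13/51) = 80/13.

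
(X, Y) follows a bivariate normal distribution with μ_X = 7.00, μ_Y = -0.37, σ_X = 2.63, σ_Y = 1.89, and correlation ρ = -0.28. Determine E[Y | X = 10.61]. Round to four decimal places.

-1.0964

For a bivariate normal, E[Y | X=x] = μ_Y + ρ·(σ_Y/σ_X)·(x − μ_X).
E[Y | X=10.61] = -0.37 + (-0.28)·(1.89/2.63)·(10.61 − (7.00)) = -0.37 + (-0.20122)·(3.61) = -1.0964.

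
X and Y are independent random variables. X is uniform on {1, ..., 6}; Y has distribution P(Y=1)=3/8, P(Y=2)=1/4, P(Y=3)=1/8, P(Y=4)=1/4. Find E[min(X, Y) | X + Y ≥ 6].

P(X + Y ≥ 6) = 13/24.
Summing min(X,Y)·P(x,y) over outcomes with X + Y ≥ 6 gives 4/3.
E[min(X, Y) | X + Y ≥ 6] = (4/3) / (13/24) = 32/13.

32/13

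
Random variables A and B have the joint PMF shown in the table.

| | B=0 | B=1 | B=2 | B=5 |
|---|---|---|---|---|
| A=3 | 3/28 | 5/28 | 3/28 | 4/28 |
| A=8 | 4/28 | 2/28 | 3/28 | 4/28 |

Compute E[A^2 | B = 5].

73/2

P(B = 5) = 2/7.
Σ A^2·P over the event = 9·(4/28) + 64·(4/28) = 73/7.
E[A^2 | B = 5] = (73/7) / (2/7) = 73/2.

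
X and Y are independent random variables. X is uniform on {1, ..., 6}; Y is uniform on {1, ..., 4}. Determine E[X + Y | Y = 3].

13/2

P(Y = 3) = 1/4.
Summing (X+Y)·P(x,y) over outcomes with Y = 3 gives 13/8.
E[X + Y | Y = 3] = (13/8) / (1/4) = 13/2.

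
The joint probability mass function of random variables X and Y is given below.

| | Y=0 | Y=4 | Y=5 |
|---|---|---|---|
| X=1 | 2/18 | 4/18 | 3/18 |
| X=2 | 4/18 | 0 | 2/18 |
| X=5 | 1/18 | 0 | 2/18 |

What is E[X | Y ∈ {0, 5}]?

P(Y ∈ {0, 5}) = 7/9.
Σ X·P over the event = 1·(2/18) + 1·(3/18) + 2·(4/18) + 2·(2/18) + 5·(1/18) + 5·(2/18) = 16/9.
E[X | Y ∈ {0, 5}] = (16/9) / (7/9) = 16/7.

16/7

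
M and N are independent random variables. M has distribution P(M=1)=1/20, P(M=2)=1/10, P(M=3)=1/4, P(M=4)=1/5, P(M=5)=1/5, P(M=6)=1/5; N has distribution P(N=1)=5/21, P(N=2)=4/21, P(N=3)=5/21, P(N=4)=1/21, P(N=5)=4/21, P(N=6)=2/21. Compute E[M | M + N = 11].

P(M + N = 11) = 2/35.
Summing M·P(x,y) over outcomes with M + N = 11 gives 34/105.
E[M | M + N = 11] = (34/105) / (2/35) = 17/3.

17/3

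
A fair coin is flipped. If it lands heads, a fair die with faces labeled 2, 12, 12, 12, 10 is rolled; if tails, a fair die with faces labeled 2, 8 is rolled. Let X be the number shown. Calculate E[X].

73/10

E[X | heads] = (2+12+12+12+10)/5 = 48/5.
E[X | tails] = (2+8)/2 = 5.
E[X] = (1/2)·(48/5) + (1/2)·(5) = 73/10.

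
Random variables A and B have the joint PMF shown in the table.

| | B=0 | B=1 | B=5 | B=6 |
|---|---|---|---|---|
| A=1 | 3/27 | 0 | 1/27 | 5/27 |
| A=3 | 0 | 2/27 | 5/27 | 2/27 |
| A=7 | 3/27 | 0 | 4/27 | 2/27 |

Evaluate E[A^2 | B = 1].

P(B = 1) = 2/27.
Σ A^2·P over the event = 9·(2/27) = 2/3.
E[A^2 | B = 1] = (2/3) / (2/27) = 9.

9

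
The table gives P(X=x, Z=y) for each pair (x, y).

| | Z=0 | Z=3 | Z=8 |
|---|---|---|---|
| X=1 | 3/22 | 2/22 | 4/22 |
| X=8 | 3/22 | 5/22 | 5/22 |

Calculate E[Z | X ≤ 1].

P(X ≤ 1) = 9/22.
Σ Z·P over the event = 0·(3/22) + 3·(2/22) + 8·(4/22) = 19/11.
E[Z | X ≤ 1] = (19/11) / (9/22) = 38/9.

38/9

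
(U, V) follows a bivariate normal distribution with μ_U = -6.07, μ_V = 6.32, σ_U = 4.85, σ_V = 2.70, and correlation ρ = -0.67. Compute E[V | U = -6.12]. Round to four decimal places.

E[V | U=x] = μ_V + ρ(σ_V/σ_U)(x − μ_U) for jointly normal variables.
E[V | U=-6.12] = 6.32 + (-0.67)·(2.70/4.85)·(-6.12 − (-6.07)) = 6.32 + (-0.37299)·(-0.05) = 6.3386.

6.3386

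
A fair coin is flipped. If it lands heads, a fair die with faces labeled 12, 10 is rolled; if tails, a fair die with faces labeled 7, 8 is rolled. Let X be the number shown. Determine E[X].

E[X | heads] = (12+10)/2 = 11.
E[X | tails] = (7+8)/2 = 15/2.
E[X] = (1/2)·(11) + (1/2)·(15/2) = 37/4.

37/4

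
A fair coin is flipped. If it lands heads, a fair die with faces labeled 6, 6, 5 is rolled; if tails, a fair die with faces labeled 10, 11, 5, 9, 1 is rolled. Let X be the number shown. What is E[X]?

E[X | heads] = (6+6+5)/3 = 17/3.
E[X | tails] = (10+11+5+9+1)/5 = 36/5.
E[X] = (1/2)·(17/3) + (1/2)·(36/5) = 193/30.

193/30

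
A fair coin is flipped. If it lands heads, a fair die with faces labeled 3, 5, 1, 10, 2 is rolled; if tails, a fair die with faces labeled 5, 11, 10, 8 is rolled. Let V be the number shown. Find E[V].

E[V | heads] = (3+5+1+10+2)/5 = 21/5.
E[V | tails] = (5+11+10+8)/4 = 17/2.
By the law of total expectation,
E[V] = (1/2)·(21/5) + (1/2)·(17/2) = 127/20.

127/20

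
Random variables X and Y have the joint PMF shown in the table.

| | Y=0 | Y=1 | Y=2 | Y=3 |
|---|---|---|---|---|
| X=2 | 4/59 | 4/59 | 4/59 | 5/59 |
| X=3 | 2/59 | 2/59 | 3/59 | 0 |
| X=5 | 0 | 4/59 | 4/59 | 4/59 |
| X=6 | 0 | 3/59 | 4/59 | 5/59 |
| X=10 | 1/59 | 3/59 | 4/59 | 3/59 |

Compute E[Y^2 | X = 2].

65/17

P(X = 2) = 17/59.
Σ Y^2·P over the event = 0·(4/59) + 1·(4/59) + 4·(4/59) + 9·(5/59) = 65/59.
E[Y^2 | X = 2] = (65/59) / (17/59) = 65/17.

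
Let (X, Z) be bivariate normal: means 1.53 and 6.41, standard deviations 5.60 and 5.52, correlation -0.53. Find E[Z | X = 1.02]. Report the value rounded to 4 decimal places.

6.6764

For a bivariate normal, E[Z | X=x] = μ_Z + ρ·(σ_Z/σ_X)·(x − μ_X).
E[Z | X=1.02] = 6.41 + (-0.53)·(5.52/5.60)·(1.02 − (1.53)) = 6.41 + (-0.52243)·(-0.51) = 6.6764.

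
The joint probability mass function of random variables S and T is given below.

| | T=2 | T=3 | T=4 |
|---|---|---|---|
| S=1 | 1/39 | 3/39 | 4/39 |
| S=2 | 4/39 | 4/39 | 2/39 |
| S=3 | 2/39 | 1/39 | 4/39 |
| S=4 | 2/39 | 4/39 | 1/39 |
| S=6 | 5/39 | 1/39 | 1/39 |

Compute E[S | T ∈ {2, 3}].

P(T ∈ {2, 3}) = 9/13.
Summing S·P(S=x,T=y) over the conditioning event gives 89/39.
E[S | T ∈ {2, 3}] = (89/39) / (9/13) = 89/27.

89/27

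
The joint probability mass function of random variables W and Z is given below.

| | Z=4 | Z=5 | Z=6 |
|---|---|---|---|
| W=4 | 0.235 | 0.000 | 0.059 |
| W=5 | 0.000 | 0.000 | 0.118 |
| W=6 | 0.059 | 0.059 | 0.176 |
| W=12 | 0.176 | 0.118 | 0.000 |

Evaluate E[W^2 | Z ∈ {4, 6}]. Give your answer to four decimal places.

P(Z ∈ {4, 6}) = 0.823.
Σ W^2·P over the event = 16·(0.235) + 16·(0.059) + 25·(0.118) + 36·(0.059) + 36·(0.176) + 144·(0.176) = 41.458.
E[W^2 | Z ∈ {4, 6}] = (41.458) / (0.823) = 50.3742.

50.3742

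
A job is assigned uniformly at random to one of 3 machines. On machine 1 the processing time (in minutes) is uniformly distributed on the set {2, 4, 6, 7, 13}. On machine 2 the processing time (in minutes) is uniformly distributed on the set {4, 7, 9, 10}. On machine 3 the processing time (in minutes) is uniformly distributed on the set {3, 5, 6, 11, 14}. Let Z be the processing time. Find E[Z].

E[Z | machine 1] = (2+4+6+7+13)/5 = 32/5.
E[Z | machine 2] = (4+7+9+10)/4 = 15/2.
E[Z | machine 3] = (3+5+6+11+14)/5 = 39/5.
E[Z] = (1/3)·(32/5) + (1/3)·(15/2) + (1/3)·(39/5) = 217/30.

217/30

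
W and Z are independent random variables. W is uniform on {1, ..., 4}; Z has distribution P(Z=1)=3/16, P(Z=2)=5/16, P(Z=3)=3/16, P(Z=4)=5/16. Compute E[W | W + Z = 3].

P(W + Z = 3) = 1/8.
Summing W·P(x,y) over outcomes with W + Z = 3 gives 11/64.
E[W | W + Z = 3] = (11/64) / (1/8) = 11/8.

11/8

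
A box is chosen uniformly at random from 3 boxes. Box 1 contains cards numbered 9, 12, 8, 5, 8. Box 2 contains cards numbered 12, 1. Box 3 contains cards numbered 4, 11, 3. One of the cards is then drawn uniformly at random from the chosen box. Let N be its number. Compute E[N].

E[N | box 1] = (9+12+8+5+8)/5 = 42/5.
E[N | box 2] = (12+1)/2 = 13/2.
E[N | box 3] = (4+11+3)/3 = 6.
By the law of total expectation,
E[N] = (1/3)·(42/5) + (1/3)·(13/2) + (1/3)·(6) = 209/30.

209/30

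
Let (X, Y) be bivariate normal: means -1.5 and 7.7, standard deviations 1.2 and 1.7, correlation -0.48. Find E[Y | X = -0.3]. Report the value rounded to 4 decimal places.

6.8840

For a bivariate normal, E[Y | X=x] = μ_Y + ρ·(σ_Y/σ_X)·(x − μ_X).
E[Y | X=-0.3] = 7.7 + (-0.48)·(1.7/1.2)·(-0.3 − (-1.5)) = 7.7 + (-0.68)·(1.2) = 6.8840.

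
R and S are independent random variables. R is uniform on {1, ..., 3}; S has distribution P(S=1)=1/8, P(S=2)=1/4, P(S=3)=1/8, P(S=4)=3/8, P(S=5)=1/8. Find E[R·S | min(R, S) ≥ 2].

60/7

P(min(R, S) ≥ 2) = 7/12.
Summing RS·P(x,y) over outcomes with min(R, S) ≥ 2 gives 5.
E[R·S | min(R, S) ≥ 2] = (5) / (7/12) = 60/7.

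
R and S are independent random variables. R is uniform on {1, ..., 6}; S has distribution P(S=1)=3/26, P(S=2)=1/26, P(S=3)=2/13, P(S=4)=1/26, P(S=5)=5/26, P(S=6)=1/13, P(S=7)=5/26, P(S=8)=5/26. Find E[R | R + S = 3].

P(R + S = 3) = 1/39.
Summing R·P(x,y) over outcomes with R + S = 3 gives 7/156.
E[R | R + S = 3] = (7/156) / (1/39) = 7/4.

7/4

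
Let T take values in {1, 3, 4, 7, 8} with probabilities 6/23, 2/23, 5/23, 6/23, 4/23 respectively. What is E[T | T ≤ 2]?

P(T ≤ 2) = 6/23.
Σ over the event: 1·6/23 = 6/23.
E[T | T ≤ 2] = (6/23) / (6/23) = 1.

1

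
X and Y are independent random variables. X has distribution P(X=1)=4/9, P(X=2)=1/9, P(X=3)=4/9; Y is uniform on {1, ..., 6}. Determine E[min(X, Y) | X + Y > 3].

86/45

P(X + Y > 3) = 5/6.
Summing min(X,Y)·P(x,y) over outcomes with X + Y > 3 gives 43/27.
E[min(X, Y) | X + Y > 3] = (43/27) / (5/6) = 86/45.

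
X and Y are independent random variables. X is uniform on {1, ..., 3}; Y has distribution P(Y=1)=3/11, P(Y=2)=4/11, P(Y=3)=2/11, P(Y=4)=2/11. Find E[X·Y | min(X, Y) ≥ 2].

55/8

P(min(X, Y) ≥ 2) = 16/33.
Summing XY·P(x,y) over outcomes with min(X, Y) ≥ 2 gives 10/3.
E[X·Y | min(X, Y) ≥ 2] = (10/3) / (16/33) = 55/8.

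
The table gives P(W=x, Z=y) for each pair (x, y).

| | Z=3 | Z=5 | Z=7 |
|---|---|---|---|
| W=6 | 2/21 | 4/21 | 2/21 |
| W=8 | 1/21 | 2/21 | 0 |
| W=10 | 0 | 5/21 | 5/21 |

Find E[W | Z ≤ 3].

20/3

P(Z ≤ 3) = 1/7.
Σ W·P over the event = 6·(2/21) + 8·(1/21) = 20/21.
E[W | Z ≤ 3] = (20/21) / (1/7) = 20/3.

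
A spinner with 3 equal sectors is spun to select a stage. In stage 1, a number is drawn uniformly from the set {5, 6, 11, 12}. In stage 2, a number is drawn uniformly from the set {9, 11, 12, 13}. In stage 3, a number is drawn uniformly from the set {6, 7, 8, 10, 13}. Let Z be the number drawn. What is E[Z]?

571/60

E[Z | stage 1] = (5+6+11+12)/4 = 17/2.
E[Z | stage 2] = (9+11+12+13)/4 = 45/4.
E[Z | stage 3] = (6+7+8+10+13)/5 = 44/5.
E[Z] = (1/3)·(17/2) + (1/3)·(45/4) + (1/3)·(44/5) = 571/60.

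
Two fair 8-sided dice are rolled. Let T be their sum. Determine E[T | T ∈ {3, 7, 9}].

P(T ∈ {3, 7, 9}) = 1/4.
Σ over the event: 3·1/32 + 7·3/32 + 9·1/8 = 15/8.
E[T | T ∈ {3, 7, 9}] = (15/8) / (1/4) = 15/2.

15/2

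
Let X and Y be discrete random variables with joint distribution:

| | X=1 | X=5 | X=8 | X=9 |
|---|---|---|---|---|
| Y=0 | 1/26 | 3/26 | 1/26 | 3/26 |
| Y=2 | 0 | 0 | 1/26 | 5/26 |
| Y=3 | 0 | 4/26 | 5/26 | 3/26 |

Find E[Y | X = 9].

19/11

P(X = 9) = 11/26.
Summing Y·P(X=x,Y=y) over the conditioning event gives 19/26.
E[Y | X = 9] = (19/26) / (11/26) = 19/11.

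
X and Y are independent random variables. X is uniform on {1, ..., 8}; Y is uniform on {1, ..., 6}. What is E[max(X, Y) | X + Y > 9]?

103/15

P(X + Y > 9) = 5/16.
Summing max(X,Y)·P(x,y) over outcomes with X + Y > 9 gives 103/48.
E[max(X, Y) | X + Y > 9] = (103/48) / (5/16) = 103/15.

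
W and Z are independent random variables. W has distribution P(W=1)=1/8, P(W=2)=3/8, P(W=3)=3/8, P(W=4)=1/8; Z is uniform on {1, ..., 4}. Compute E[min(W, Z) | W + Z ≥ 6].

P(W + Z ≥ 6) = 3/8.
Summing min(W,Z)·P(x,y) over outcomes with W + Z ≥ 6 gives 33/32.
E[min(W, Z) | W + Z ≥ 6] = (33/32) / (3/8) = 11/4.

11/4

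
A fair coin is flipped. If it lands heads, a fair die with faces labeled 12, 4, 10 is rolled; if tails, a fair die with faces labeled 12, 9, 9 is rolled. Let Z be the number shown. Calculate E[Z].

28/3

E[Z | heads] = (12+4+10)/3 = 26/3.
E[Z | tails] = (12+9+9)/3 = 10.
E[Z] = (1/2)·(26/3) + (1/2)·(10) = 28/3.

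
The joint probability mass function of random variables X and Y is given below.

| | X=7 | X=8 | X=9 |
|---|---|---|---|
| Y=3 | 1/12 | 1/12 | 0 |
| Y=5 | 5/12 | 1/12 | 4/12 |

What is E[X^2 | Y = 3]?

113/2

P(Y = 3) = 1/6.
Σ X^2·P over the event = 49·(1/12) + 64·(1/12) = 113/12.
E[X^2 | Y = 3] = (113/12) / (1/6) = 113/2.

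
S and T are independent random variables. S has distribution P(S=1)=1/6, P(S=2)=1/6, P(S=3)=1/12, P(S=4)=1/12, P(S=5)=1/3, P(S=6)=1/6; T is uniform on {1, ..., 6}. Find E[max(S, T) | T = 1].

P(T = 1) = 1/6.
Summing max(S,T)·P(x,y) over outcomes with T = 1 gives 5/8.
E[max(S, T) | T = 1] = (5/8) / (1/6) = 15/4.

15/4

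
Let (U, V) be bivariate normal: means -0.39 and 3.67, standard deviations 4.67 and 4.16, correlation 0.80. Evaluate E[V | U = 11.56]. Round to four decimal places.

For a bivariate normal, E[V | U=x] = μ_V + ρ·(σ_V/σ_U)·(x − μ_U).
E[V | U=11.56] = 3.67 + (0.80)·(4.16/4.67)·(11.56 − (-0.39)) = 3.67 + (0.712634)·(11.95) = 12.1860.

12.1860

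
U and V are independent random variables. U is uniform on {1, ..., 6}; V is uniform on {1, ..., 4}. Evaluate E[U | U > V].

32/7

P(U > V) = 7/12.
Summing U·P(x,y) over outcomes with U > V gives 8/3.
E[U | U > V] = (8/3) / (7/12) = 32/7.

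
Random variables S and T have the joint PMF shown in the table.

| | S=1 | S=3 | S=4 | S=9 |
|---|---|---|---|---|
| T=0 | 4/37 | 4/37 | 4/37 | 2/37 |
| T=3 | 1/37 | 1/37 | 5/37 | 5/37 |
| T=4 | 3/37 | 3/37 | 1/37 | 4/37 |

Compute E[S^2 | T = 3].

165/4

P(T = 3) = 12/37.
Σ S^2·P over the event = 1·(1/37) + 9·(1/37) + 16·(5/37) + 81·(5/37) = 495/37.
E[S^2 | T = 3] = (495/37) / (12/37) = 165/4.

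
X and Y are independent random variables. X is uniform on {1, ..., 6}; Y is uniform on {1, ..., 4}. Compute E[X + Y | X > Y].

47/7

P(X > Y) = 7/12.
Summing (X+Y)·P(x,y) over outcomes with X > Y gives 47/12.
E[X + Y | X > Y] = (47/12) / (7/12) = 47/7.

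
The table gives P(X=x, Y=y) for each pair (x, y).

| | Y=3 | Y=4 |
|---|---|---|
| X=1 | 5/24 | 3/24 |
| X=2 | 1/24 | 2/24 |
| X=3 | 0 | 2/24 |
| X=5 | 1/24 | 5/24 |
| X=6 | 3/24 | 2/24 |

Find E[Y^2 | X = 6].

P(X = 6) = 5/24.
Σ Y^2·P over the event = 9·(3/24) + 16·(2/24) = 59/24.
E[Y^2 | X = 6] = (59/24) / (5/24) = 59/5.

59/5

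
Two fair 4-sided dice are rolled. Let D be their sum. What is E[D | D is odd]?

P(D is odd) = 1/2.
Σ over the event: 3·1/8 + 5·1/4 + 7·1/8 = 5/2.
E[D | D is odd] = (5/2) / (1/2) = 5.

5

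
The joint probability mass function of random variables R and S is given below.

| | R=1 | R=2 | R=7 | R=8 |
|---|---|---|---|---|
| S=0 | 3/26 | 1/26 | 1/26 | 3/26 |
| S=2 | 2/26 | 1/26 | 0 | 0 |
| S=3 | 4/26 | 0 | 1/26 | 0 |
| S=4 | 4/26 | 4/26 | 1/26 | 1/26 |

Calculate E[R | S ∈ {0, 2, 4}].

P(S ∈ {0, 2, 4}) = 21/26.
Summing R·P(R=x,S=y) over the conditioning event gives 67/26.
E[R | S ∈ {0, 2, 4}] = (67/26) / (21/26) = 67/21.

67/21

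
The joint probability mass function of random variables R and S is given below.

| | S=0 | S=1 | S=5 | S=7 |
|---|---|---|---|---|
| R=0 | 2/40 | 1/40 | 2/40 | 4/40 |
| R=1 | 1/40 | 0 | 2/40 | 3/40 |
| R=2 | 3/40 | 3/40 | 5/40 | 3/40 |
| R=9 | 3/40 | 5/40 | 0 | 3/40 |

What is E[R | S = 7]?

P(S = 7) = 13/40.
Σ R·P over the event = 0·(4/40) + 1·(3/40) + 2·(3/40) + 9·(3/40) = 9/10.
E[R | S = 7] = (9/10) / (13/40) = 36/13.

36/13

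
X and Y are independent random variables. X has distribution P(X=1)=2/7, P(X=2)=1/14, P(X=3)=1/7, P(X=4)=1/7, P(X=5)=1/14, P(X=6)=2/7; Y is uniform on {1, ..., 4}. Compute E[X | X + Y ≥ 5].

87/20

P(X + Y ≥ 5) = 5/7.
Summing X·P(x,y) over outcomes with X + Y ≥ 5 gives 87/28.
E[X | X + Y ≥ 5] = (87/28) / (5/7) = 87/20.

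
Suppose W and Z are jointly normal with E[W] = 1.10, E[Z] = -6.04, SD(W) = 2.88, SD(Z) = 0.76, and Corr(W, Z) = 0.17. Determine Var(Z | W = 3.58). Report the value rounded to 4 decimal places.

Var(Z | W=x) = (1 − ρ²)·σ_Z².
Var(Z | W=3.58) = (0.76)²·(1 − (0.17)²) = 0.5776·0.9711 = 0.5609.

0.5609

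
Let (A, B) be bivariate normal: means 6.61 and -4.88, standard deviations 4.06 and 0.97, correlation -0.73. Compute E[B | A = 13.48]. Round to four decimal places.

-6.0782

E[B | A=x] = μ_B + ρ(σ_B/σ_A)(x − μ_A) for jointly normal variables.
E[B | A=13.48] = -4.88 + (-0.73)·(0.97/4.06)·(13.48 − (6.61)) = -4.88 + (-0.17441)·(6.87) = -6.0782.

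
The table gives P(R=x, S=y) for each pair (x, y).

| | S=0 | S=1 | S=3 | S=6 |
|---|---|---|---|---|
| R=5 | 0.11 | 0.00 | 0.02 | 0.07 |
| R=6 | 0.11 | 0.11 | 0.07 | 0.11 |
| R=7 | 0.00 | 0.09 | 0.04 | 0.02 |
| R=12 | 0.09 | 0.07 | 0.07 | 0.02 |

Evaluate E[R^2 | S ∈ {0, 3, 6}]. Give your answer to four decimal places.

P(S ∈ {0, 3, 6}) = 0.73.
Summing R^2·P(R=x,S=y) over the conditioning event gives 44.30.
E[R^2 | S ∈ {0, 3, 6}] = (44.30) / (0.73) = 60.6849.

60.6849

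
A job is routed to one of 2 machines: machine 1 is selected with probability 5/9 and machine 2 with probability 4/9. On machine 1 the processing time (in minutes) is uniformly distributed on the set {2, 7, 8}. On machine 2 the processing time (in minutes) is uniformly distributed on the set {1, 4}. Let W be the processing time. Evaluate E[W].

115/27

E[W | machine 1] = (2+7+8)/3 = 17/3.
E[W | machine 2] = (1+4)/2 = 5/2.
E[W] = (5/9)·(17/3) + (4/9)·(5/2) = 115/27.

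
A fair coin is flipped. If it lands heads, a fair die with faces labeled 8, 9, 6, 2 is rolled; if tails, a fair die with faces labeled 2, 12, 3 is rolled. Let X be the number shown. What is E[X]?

143/24

E[X | heads] = (8+9+6+2)/4 = 25/4.
E[X | tails] = (2+12+3)/3 = 17/3.
E[X] = (1/2)·(25/4) + (1/2)·(17/3) = 143/24.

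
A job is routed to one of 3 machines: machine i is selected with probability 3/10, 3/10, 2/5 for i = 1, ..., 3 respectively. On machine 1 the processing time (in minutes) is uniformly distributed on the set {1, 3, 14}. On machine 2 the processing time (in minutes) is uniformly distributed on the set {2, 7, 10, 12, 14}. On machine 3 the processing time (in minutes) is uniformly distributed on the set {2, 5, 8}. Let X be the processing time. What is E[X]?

13/2

E[X | machine 1] = (1+3+14)/3 = 6.
E[X | machine 2] = (2+7+10+12+14)/5 = 9.
E[X | machine 3] = (2+5+8)/3 = 5.
E[X] = (3/10)·(6) + (3/10)·(9) + (2/5)·(5) = 13/2.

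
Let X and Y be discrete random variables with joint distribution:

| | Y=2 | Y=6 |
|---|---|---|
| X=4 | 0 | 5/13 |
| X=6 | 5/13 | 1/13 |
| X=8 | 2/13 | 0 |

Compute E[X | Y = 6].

P(Y = 6) = 6/13.
Σ X·P over the event = 4·(5/13) + 6·(1/13) = 2.
E[X | Y = 6] = (2) / (6/13) = 13/3.

13/3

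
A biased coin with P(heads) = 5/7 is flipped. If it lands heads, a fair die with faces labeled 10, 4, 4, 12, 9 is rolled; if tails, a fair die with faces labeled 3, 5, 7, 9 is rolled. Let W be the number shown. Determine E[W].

E[W | heads] = (10+4+4+12+9)/5 = 39/5.
E[W | tails] = (3+5+7+9)/4 = 6.
E[W] = (5/7)·(39/5) + (2/7)·(6) = 51/7.

51/7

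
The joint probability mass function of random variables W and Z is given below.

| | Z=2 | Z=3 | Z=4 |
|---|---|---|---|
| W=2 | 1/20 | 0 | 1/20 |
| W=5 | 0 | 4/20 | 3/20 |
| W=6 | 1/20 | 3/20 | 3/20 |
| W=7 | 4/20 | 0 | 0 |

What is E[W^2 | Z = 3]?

P(Z = 3) = 7/20.
Σ W^2·P over the event = 25·(4/20) + 36·(3/20) = 52/5.
E[W^2 | Z = 3] = (52/5) / (7/20) = 208/7.

208/7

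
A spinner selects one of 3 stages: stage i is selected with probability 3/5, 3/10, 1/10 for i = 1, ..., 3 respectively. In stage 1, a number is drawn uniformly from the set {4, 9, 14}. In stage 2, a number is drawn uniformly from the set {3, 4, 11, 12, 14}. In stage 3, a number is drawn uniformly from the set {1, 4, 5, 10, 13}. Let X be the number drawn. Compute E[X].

E[X | stage 1] = (4+9+14)/3 = 9.
E[X | stage 2] = (3+4+11+12+14)/5 = 44/5.
E[X | stage 3] = (1+4+5+10+13)/5 = 33/5.
E[X] = (3/5)·(9) + (3/10)·(44/5) + (1/10)·(33/5) = 87/10.

87/10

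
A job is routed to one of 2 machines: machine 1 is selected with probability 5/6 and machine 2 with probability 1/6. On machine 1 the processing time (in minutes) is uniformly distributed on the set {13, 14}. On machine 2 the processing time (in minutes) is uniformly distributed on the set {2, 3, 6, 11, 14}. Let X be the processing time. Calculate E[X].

E[X | machine 1] = (13+14)/2 = 27/2.
E[X | machine 2] = (2+3+6+11+14)/5 = 36/5.
By the law of total expectation,
E[X] = (5/6)·(27/2) + (1/6)·(36/5) = 249/20.

249/20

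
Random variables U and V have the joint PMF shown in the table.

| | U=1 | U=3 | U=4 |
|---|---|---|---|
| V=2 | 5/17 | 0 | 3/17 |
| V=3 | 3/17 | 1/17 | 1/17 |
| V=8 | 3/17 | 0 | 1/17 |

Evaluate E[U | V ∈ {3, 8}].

17/9

P(V ∈ {3, 8}) = 9/17.
Summing U·P(U=x,V=y) over the conditioning event gives 1.
E[U | V ∈ {3, 8}] = (1) / (9/17) = 17/9.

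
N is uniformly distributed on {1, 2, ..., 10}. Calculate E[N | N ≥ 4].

7

Given N ≥ 4, N is equally likely to be any of {4, 5, 6, 7, 8, 9, 10}.
E[N | N ≥ 4] = (4 + 5 + 6 + 7 + 8 + 9 + 10) / 7 = 7.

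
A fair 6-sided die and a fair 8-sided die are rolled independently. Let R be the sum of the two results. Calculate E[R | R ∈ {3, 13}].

8

P(R ∈ {3, 13}) = 1/12.
Σ over the event: 3·1/24 + 13·1/24 = 2/3.
E[R | R ∈ {3, 13}] = (2/3) / (1/12) = 8.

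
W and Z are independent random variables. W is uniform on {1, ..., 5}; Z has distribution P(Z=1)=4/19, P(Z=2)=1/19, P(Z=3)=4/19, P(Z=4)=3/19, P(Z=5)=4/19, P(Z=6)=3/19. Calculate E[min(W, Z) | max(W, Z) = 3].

P(max(W, Z) = 3) = 17/95.
Summing min(W,Z)·P(x,y) over outcomes with max(W, Z) = 3 gives 6/19.
E[min(W, Z) | max(W, Z) = 3] = (6/19) / (17/95) = 30/17.

30/17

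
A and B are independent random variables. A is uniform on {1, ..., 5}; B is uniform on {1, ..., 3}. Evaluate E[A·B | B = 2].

Outcomes with B = 2: (1,2), (2,2), (3,2), (4,2), (5,2), each with probability 1/15.
E[A·B | B = 2] = (2 + 4 + 6 + 8 + 10) / 5 = 6.

6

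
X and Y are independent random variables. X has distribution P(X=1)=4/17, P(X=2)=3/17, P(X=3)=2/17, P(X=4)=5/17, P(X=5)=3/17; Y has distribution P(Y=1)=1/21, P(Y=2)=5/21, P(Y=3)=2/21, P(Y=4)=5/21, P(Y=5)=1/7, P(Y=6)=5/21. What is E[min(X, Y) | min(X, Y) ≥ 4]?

55/13

P(min(X, Y) ≥ 4) = 104/357.
Summing min(X,Y)·P(x,y) over outcomes with min(X, Y) ≥ 4 gives 440/357.
E[min(X, Y) | min(X, Y) ≥ 4] = (440/357) / (104/357) = 55/13.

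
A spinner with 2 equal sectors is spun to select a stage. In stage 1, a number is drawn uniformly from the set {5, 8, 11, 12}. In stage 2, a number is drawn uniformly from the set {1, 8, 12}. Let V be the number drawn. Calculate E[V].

E[V | stage 1] = (5+8+11+12)/4 = 9.
E[V | stage 2] = (1+8+12)/3 = 7.
E[V] = (1/2)·(9) + (1/2)·(7) = 8.

8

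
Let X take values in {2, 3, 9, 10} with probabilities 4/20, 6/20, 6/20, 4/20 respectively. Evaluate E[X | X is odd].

P(X is odd) = 3/5.
Σ over the event: 3·3/10 + 9·3/10 = 18/5.
E[X | X is odd] = (18/5) / (3/5) = 6.

6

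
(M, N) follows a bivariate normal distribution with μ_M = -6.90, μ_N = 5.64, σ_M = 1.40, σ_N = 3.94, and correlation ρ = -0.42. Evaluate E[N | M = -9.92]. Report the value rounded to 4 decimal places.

For a bivariate normal, E[N | M=x] = μ_N + ρ·(σ_N/σ_M)·(x − μ_M).
E[N | M=-9.92] = 5.64 + (-0.42)·(3.94/1.40)·(-9.92 − (-6.90)) = 5.64 + (-1.182)·(-3.02) = 9.2096.

9.2096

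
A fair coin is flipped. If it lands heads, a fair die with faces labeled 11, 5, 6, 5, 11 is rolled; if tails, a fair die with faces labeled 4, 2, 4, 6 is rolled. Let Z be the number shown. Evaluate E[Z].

E[Z | heads] = (11+5+6+5+11)/5 = 38/5.
E[Z | tails] = (4+2+4+6)/4 = 4.
By the law of total expectation,
E[Z] = (1/2)·(38/5) + (1/2)·(4) = 29/5.

29/5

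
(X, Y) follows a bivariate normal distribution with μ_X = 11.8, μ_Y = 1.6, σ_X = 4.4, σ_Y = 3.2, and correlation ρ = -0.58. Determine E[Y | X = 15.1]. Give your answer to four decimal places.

0.2080

For a bivariate normal, E[Y | X=x] = μ_Y + ρ·(σ_Y/σ_X)·(x − μ_X).
E[Y | X=15.1] = 1.6 + (-0.58)·(3.2/4.4)·(15.1 − (11.8)) = 1.6 + (-0.42182)·(3.3) = 0.2080.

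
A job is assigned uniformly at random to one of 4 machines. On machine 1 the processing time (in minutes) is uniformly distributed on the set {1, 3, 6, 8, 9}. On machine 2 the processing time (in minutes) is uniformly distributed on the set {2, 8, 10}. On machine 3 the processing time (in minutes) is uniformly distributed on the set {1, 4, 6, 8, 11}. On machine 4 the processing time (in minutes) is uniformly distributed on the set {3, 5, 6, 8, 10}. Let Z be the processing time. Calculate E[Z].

E[Z | machine 1] = (1+3+6+8+9)/5 = 27/5.
E[Z | machine 2] = (2+8+10)/3 = 20/3.
E[Z | machine 3] = (1+4+6+8+11)/5 = 6.
E[Z | machine 4] = (3+5+6+8+10)/5 = 32/5.
E[Z] = (1/4)·(27/5) + (1/4)·(20/3) + (1/4)·(6) + (1/4)·(32/5) = 367/60.

367/60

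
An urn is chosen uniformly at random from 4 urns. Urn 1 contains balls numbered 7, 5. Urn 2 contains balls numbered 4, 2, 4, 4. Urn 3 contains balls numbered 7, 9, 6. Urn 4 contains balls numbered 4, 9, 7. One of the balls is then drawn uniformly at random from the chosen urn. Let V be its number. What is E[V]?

E[V | urn 1] = (7+5)/2 = 6.
E[V | urn 2] = (4+2+4+4)/4 = 7/2.
E[V | urn 3] = (7+9+6)/3 = 22/3.
E[V | urn 4] = (4+9+7)/3 = 20/3.
E[V] = (1/4)·(6) + (1/4)·(7/2) + (1/4)·(22/3) + (1/4)·(20/3) = 47/8.

47/8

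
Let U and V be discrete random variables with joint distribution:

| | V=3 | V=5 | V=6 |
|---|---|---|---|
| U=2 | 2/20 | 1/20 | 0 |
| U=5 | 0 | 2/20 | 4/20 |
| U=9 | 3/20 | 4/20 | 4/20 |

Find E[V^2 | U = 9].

271/11

P(U = 9) = 11/20.
Σ V^2·P over the event = 9·(3/20) + 25·(4/20) + 36·(4/20) = 271/20.
E[V^2 | U = 9] = (271/20) / (11/20) = 271/11.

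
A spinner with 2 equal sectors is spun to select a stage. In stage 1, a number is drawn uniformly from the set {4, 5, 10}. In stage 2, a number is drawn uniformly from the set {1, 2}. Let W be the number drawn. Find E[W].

E[W | stage 1] = (4+5+10)/3 = 19/3.
E[W | stage 2] = (1+2)/2 = 3/2.
By the law of total expectation,
E[W] = (1/2)·(19/3) + (1/2)·(3/2) = 47/12.

47/12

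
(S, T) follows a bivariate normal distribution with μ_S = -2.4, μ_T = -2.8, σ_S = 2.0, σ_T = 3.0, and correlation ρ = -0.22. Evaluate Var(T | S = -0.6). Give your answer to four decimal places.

The conditional variance in a bivariate normal is σ_T²(1 − ρ²), independent of x.
Var(T | S=-0.6) = (3.0)²·(1 − (-0.22)²) = 9·0.9516 = 8.5644.

8.5644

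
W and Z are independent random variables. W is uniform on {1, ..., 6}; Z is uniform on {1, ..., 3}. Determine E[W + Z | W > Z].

25/4

P(W > Z) = 2/3.
Summing (W+Z)·P(x,y) over outcomes with W > Z gives 25/6.
E[W + Z | W > Z] = (25/6) / (2/3) = 25/4.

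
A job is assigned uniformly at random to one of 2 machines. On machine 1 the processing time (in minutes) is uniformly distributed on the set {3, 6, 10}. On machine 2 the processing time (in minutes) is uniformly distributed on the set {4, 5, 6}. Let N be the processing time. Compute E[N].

E[N | machine 1] = (3+6+10)/3 = 19/3.
E[N | machine 2] = (4+5+6)/3 = 5.
E[N] = (1/2)·(19/3) + (1/2)·(5) = 17/3.

17/3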